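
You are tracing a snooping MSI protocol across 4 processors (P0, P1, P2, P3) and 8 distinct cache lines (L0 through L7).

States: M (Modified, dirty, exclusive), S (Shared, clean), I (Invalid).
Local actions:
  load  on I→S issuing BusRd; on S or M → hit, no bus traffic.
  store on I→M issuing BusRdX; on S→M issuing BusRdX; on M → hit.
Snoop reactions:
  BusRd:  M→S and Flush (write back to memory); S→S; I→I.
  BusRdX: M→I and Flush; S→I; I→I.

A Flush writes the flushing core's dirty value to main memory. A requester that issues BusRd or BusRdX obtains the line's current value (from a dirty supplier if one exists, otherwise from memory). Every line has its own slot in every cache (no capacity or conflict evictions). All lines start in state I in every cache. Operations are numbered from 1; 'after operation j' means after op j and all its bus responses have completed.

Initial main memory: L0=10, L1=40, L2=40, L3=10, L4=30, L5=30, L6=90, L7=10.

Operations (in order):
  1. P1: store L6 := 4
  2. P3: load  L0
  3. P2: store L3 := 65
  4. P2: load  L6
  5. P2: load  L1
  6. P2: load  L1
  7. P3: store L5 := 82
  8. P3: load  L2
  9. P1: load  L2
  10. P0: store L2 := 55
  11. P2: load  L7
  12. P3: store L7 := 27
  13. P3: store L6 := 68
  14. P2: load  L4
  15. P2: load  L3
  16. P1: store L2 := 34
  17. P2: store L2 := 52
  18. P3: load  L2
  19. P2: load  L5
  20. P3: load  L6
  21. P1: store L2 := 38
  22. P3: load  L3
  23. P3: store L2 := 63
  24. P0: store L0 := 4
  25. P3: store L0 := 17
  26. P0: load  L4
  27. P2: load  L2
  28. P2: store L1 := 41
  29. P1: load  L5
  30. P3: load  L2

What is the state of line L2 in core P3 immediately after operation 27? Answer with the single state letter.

step 1: P1: store L6 := 4  ⟶  IMII  (L6)  txn=BusRdX  M[L6]=90
step 2: P3: load  L0  ⟶  IIIS  (L0)  txn=BusRd  M[L0]=10
step 3: P2: store L3 := 65  ⟶  IIMI  (L3)  txn=BusRdX  M[L3]=10
step 4: P2: load  L6  ⟶  ISSI  (L6)  txn=BusRd+Flush  M[L6]=4
step 5: P2: load  L1  ⟶  IISI  (L1)  txn=BusRd  M[L1]=40
step 6: P2: load  L1  ⟶  IISI  (L1)  txn=∅  M[L1]=40
step 7: P3: store L5 := 82  ⟶  IIIM  (L5)  txn=BusRdX  M[L5]=30
step 8: P3: load  L2  ⟶  IIIS  (L2)  txn=BusRd  M[L2]=40
step 9: P1: load  L2  ⟶  ISIS  (L2)  txn=BusRd  M[L2]=40
step 10: P0: store L2 := 55  ⟶  MIII  (L2)  txn=BusRdX  M[L2]=40
step 11: P2: load  L7  ⟶  IISI  (L7)  txn=BusRd  M[L7]=10
step 12: P3: store L7 := 27  ⟶  IIIM  (L7)  txn=BusRdX  M[L7]=10
step 13: P3: store L6 := 68  ⟶  IIIM  (L6)  txn=BusRdX  M[L6]=4
step 14: P2: load  L4  ⟶  IISI  (L4)  txn=BusRd  M[L4]=30
step 15: P2: load  L3  ⟶  IIMI  (L3)  txn=∅  M[L3]=10
step 16: P1: store L2 := 34  ⟶  IMII  (L2)  txn=BusRdX+Flush  M[L2]=55
step 17: P2: store L2 := 52  ⟶  IIMI  (L2)  txn=BusRdX+Flush  M[L2]=34
step 18: P3: load  L2  ⟶  IISS  (L2)  txn=BusRd+Flush  M[L2]=52
step 19: P2: load  L5  ⟶  IISS  (L5)  txn=BusRd+Flush  M[L5]=82
step 20: P3: load  L6  ⟶  IIIM  (L6)  txn=∅  M[L6]=4
step 21: P1: store L2 := 38  ⟶  IMII  (L2)  txn=BusRdX  M[L2]=52
step 22: P3: load  L3  ⟶  IISS  (L3)  txn=BusRd+Flush  M[L3]=65
step 23: P3: store L2 := 63  ⟶  IIIM  (L2)  txn=BusRdX+Flush  M[L2]=38
step 24: P0: store L0 := 4  ⟶  MIII  (L0)  txn=BusRdX  M[L0]=10
step 25: P3: store L0 := 17  ⟶  IIIM  (L0)  txn=BusRdX+Flush  M[L0]=4
step 26: P0: load  L4  ⟶  SISI  (L4)  txn=BusRd  M[L4]=30
step 27: P2: load  L2  ⟶  IISS  (L2)  txn=BusRd+Flush  M[L2]=63
step 28: P2: store L1 := 41  ⟶  IIMI  (L1)  txn=BusRdX  M[L1]=40
step 29: P1: load  L5  ⟶  ISSS  (L5)  txn=BusRd  M[L5]=82
step 30: P3: load  L2  ⟶  IISS  (L2)  txn=∅  M[L2]=63

state = S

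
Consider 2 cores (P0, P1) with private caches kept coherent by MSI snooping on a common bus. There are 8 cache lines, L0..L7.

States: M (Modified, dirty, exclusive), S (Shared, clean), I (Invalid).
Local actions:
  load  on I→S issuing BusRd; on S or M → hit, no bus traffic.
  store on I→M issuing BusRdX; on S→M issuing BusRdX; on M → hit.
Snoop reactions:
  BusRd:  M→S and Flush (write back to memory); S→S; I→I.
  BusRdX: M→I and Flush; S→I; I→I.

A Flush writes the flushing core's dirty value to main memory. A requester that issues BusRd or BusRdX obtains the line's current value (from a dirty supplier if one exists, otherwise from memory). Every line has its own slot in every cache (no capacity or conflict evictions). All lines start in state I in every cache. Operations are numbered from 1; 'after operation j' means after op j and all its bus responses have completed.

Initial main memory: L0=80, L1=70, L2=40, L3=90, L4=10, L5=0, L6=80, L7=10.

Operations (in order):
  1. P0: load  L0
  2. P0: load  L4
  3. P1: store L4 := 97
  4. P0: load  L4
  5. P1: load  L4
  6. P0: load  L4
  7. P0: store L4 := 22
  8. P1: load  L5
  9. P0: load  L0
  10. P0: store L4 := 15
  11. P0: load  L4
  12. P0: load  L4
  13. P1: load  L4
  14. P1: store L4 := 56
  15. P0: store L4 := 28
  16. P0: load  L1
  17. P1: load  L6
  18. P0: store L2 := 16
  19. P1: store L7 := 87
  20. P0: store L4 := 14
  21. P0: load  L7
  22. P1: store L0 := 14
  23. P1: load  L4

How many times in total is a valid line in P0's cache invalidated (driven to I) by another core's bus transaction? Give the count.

invalidations = 3

1. P0: load  L0  bus=[BusRd]  L0: P0=S P1=I  mem[L0]=80
2. P0: load  L4  bus=[BusRd]  L4: P0=S P1=I  mem[L4]=10
3. P1: store L4 := 97  bus=[BusRdX]  L4: P0=I P1=M  mem[L4]=10
4. P0: load  L4  bus=[BusRd,Flush]  L4: P0=S P1=S  mem[L4]=97
5. P1: load  L4  bus=[-]  L4: P0=S P1=S  mem[L4]=97
6. P0: load  L4  bus=[-]  L4: P0=S P1=S  mem[L4]=97
7. P0: store L4 := 22  bus=[BusRdX]  L4: P0=M P1=I  mem[L4]=97
8. P1: load  L5  bus=[BusRd]  L5: P0=I P1=S  mem[L5]=0
9. P0: load  L0  bus=[-]  L0: P0=S P1=I  mem[L0]=80
10. P0: store L4 := 15  bus=[-]  L4: P0=M P1=I  mem[L4]=97
11. P0: load  L4  bus=[-]  L4: P0=M P1=I  mem[L4]=97
12. P0: load  L4  bus=[-]  L4: P0=M P1=I  mem[L4]=97
13. P1: load  L4  bus=[BusRd,Flush]  L4: P0=S P1=S  mem[L4]=15
14. P1: store L4 := 56  bus=[BusRdX]  L4: P0=I P1=M  mem[L4]=15
15. P0: store L4 := 28  bus=[BusRdX,Flush]  L4: P0=M P1=I  mem[L4]=56
16. P0: load  L1  bus=[BusRd]  L1: P0=S P1=I  mem[L1]=70
17. P1: load  L6  bus=[BusRd]  L6: P0=I P1=S  mem[L6]=80
18. P0: store L2 := 16  bus=[BusRdX]  L2: P0=M P1=I  mem[L2]=40
19. P1: store L7 := 87  bus=[BusRdX]  L7: P0=I P1=M  mem[L7]=10
20. P0: store L4 := 14  bus=[-]  L4: P0=M P1=I  mem[L4]=56
21. P0: load  L7  bus=[BusRd,Flush]  L7: P0=S P1=S  mem[L7]=87
22. P1: store L0 := 14  bus=[BusRdX]  L0: P0=I P1=M  mem[L0]=80
23. P1: load  L4  bus=[BusRd,Flush]  L4: P0=S P1=S  mem[L4]=14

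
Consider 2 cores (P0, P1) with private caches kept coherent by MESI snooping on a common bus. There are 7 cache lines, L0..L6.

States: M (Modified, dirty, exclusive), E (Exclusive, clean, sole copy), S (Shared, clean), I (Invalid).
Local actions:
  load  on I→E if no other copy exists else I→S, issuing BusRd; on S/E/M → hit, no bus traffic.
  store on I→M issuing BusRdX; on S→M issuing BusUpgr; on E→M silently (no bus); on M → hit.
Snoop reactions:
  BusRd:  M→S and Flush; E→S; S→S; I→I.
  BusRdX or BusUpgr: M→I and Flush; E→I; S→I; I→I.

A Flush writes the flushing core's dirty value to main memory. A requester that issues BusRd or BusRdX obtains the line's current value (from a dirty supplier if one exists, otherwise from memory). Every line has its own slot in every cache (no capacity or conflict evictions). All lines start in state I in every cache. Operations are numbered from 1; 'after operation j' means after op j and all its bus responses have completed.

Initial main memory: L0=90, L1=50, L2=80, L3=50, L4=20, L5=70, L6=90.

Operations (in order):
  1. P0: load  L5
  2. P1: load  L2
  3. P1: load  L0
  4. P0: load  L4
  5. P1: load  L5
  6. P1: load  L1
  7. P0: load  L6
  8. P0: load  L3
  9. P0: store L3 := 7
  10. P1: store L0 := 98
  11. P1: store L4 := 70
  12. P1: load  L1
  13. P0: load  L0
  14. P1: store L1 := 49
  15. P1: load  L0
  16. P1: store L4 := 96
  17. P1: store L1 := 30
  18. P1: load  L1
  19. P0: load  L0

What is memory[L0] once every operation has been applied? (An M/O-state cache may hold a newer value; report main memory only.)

memory[L0] = 98

[1] P0: load  L5 | P0:E(70), P1:I | bus: BusRd
[2] P1: load  L2 | P0:I, P1:E(80) | bus: BusRd
[3] P1: load  L0 | P0:I, P1:E(90) | bus: BusRd
[4] P0: load  L4 | P0:E(20), P1:I | bus: BusRd
[5] P1: load  L5 | P0:S(70), P1:S(70) | bus: BusRd
[6] P1: load  L1 | P0:I, P1:E(50) | bus: BusRd
[7] P0: load  L6 | P0:E(90), P1:I | bus: BusRd
[8] P0: load  L3 | P0:E(50), P1:I | bus: BusRd
[9] P0: store L3 := 7 | P0:M(7), P1:I | bus: none
[10] P1: store L0 := 98 | P0:I, P1:M(98) | bus: none
[11] P1: store L4 := 70 | P0:I, P1:M(70) | bus: BusRdX
[12] P1: load  L1 | P0:I, P1:E(50) | bus: none
[13] P0: load  L0 | P0:S(98), P1:S(98) | bus: BusRd,Flush
[14] P1: store L1 := 49 | P0:I, P1:M(49) | bus: none
[15] P1: load  L0 | P0:S(98), P1:S(98) | bus: none
[16] P1: store L4 := 96 | P0:I, P1:M(96) | bus: none
[17] P1: store L1 := 30 | P0:I, P1:M(30) | bus: none
[18] P1: load  L1 | P0:I, P1:M(30) | bus: none
[19] P0: load  L0 | P0:S(98), P1:S(98) | bus: none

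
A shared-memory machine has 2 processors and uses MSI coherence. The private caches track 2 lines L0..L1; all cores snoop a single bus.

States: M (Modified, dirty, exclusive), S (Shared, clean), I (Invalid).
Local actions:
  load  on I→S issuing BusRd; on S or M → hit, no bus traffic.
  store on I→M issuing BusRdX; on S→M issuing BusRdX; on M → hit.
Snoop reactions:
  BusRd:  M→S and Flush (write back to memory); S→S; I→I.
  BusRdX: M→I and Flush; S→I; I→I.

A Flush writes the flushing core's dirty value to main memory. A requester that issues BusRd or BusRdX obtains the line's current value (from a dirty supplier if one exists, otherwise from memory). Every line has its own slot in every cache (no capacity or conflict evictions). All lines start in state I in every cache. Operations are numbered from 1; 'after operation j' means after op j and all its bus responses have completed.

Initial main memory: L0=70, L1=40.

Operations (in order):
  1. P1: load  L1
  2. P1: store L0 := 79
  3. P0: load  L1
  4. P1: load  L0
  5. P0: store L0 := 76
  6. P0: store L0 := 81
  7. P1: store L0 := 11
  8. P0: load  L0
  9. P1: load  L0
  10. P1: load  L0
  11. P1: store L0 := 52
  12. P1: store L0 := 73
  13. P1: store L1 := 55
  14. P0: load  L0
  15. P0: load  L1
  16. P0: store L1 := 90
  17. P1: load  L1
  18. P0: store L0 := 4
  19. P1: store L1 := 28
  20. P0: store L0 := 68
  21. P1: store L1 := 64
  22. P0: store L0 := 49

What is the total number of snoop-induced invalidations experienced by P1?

1. P1: load  L1  bus=[BusRd]  L1: P0=I P1=S  mem[L1]=40
2. P1: store L0 := 79  bus=[BusRdX]  L0: P0=I P1=M  mem[L0]=70
3. P0: load  L1  bus=[BusRd]  L1: P0=S P1=S  mem[L1]=40
4. P1: load  L0  bus=[-]  L0: P0=I P1=M  mem[L0]=70
5. P0: store L0 := 76  bus=[BusRdX,Flush]  L0: P0=M P1=I  mem[L0]=79
6. P0: store L0 := 81  bus=[-]  L0: P0=M P1=I  mem[L0]=79
7. P1: store L0 := 11  bus=[BusRdX,Flush]  L0: P0=I P1=M  mem[L0]=81
8. P0: load  L0  bus=[BusRd,Flush]  L0: P0=S P1=S  mem[L0]=11
9. P1: load  L0  bus=[-]  L0: P0=S P1=S  mem[L0]=11
10. P1: load  L0  bus=[-]  L0: P0=S P1=S  mem[L0]=11
11. P1: store L0 := 52  bus=[BusRdX]  L0: P0=I P1=M  mem[L0]=11
12. P1: store L0 := 73  bus=[-]  L0: P0=I P1=M  mem[L0]=11
13. P1: store L1 := 55  bus=[BusRdX]  L1: P0=I P1=M  mem[L1]=40
14. P0: load  L0  bus=[BusRd,Flush]  L0: P0=S P1=S  mem[L0]=73
15. P0: load  L1  bus=[BusRd,Flush]  L1: P0=S P1=S  mem[L1]=55
16. P0: store L1 := 90  bus=[BusRdX]  L1: P0=M P1=I  mem[L1]=55
17. P1: load  L1  bus=[BusRd,Flush]  L1: P0=S P1=S  mem[L1]=90
18. P0: store L0 := 4  bus=[BusRdX]  L0: P0=M P1=I  mem[L0]=73
19. P1: store L1 := 28  bus=[BusRdX]  L1: P0=I P1=M  mem[L1]=90
20. P0: store L0 := 68  bus=[-]  L0: P0=M P1=I  mem[L0]=73
21. P1: store L1 := 64  bus=[-]  L1: P0=I P1=M  mem[L1]=90
22. P0: store L0 := 49  bus=[-]  L0: P0=M P1=I  mem[L0]=73

invalidations = 3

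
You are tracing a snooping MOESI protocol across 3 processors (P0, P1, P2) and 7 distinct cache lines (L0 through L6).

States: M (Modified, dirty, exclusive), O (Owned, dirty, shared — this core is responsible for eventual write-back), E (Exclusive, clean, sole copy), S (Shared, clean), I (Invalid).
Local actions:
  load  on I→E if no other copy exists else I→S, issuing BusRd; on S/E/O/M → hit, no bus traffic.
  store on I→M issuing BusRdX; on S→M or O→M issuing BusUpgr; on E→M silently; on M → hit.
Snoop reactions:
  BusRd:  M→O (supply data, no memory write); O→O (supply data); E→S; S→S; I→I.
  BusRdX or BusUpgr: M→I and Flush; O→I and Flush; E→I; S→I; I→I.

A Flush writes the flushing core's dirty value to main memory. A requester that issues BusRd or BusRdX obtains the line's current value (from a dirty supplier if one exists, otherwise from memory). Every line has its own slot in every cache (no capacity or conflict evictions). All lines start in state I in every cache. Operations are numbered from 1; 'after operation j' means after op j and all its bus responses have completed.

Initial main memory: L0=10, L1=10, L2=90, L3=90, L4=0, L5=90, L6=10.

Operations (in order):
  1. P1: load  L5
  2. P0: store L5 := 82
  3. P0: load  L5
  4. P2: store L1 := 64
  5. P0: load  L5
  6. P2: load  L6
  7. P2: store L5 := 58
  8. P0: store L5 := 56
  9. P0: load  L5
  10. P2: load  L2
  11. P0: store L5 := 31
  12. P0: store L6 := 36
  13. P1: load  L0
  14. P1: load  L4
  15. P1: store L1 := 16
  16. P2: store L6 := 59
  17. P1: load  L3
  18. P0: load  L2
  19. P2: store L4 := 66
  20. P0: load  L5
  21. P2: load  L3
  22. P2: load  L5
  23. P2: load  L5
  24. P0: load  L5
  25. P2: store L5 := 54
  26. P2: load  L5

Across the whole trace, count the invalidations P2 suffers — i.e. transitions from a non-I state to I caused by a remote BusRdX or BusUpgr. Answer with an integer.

invalidations = 3

step 1: P1: load  L5  ⟶  IEI  (L5)  txn=BusRd  M[L5]=90
step 2: P0: store L5 := 82  ⟶  MII  (L5)  txn=BusRdX  M[L5]=90
step 3: P0: load  L5  ⟶  MII  (L5)  txn=∅  M[L5]=90
step 4: P2: store L1 := 64  ⟶  IIM  (L1)  txn=BusRdX  M[L1]=10
step 5: P0: load  L5  ⟶  MII  (L5)  txn=∅  M[L5]=90
step 6: P2: load  L6  ⟶  IIE  (L6)  txn=BusRd  M[L6]=10
step 7: P2: store L5 := 58  ⟶  IIM  (L5)  txn=BusRdX+Flush  M[L5]=82
step 8: P0: store L5 := 56  ⟶  MII  (L5)  txn=BusRdX+Flush  M[L5]=58
step 9: P0: load  L5  ⟶  MII  (L5)  txn=∅  M[L5]=58
step 10: P2: load  L2  ⟶  IIE  (L2)  txn=BusRd  M[L2]=90
step 11: P0: store L5 := 31  ⟶  MII  (L5)  txn=∅  M[L5]=58
step 12: P0: store L6 := 36  ⟶  MII  (L6)  txn=BusRdX  M[L6]=10
step 13: P1: load  L0  ⟶  IEI  (L0)  txn=BusRd  M[L0]=10
step 14: P1: load  L4  ⟶  IEI  (L4)  txn=BusRd  M[L4]=0
step 15: P1: store L1 := 16  ⟶  IMI  (L1)  txn=BusRdX+Flush  M[L1]=64
step 16: P2: store L6 := 59  ⟶  IIM  (L6)  txn=BusRdX+Flush  M[L6]=36
step 17: P1: load  L3  ⟶  IEI  (L3)  txn=BusRd  M[L3]=90
step 18: P0: load  L2  ⟶  SIS  (L2)  txn=BusRd  M[L2]=90
step 19: P2: store L4 := 66  ⟶  IIM  (L4)  txn=BusRdX  M[L4]=0
step 20: P0: load  L5  ⟶  MII  (L5)  txn=∅  M[L5]=58
step 21: P2: load  L3  ⟶  ISS  (L3)  txn=BusRd  M[L3]=90
step 22: P2: load  L5  ⟶  OIS  (L5)  txn=BusRd  M[L5]=58
step 23: P2: load  L5  ⟶  OIS  (L5)  txn=∅  M[L5]=58
step 24: P0: load  L5  ⟶  OIS  (L5)  txn=∅  M[L5]=58
step 25: P2: store L5 := 54  ⟶  IIM  (L5)  txn=BusUpgr+Flush  M[L5]=31
step 26: P2: load  L5  ⟶  IIM  (L5)  txn=∅  M[L5]=31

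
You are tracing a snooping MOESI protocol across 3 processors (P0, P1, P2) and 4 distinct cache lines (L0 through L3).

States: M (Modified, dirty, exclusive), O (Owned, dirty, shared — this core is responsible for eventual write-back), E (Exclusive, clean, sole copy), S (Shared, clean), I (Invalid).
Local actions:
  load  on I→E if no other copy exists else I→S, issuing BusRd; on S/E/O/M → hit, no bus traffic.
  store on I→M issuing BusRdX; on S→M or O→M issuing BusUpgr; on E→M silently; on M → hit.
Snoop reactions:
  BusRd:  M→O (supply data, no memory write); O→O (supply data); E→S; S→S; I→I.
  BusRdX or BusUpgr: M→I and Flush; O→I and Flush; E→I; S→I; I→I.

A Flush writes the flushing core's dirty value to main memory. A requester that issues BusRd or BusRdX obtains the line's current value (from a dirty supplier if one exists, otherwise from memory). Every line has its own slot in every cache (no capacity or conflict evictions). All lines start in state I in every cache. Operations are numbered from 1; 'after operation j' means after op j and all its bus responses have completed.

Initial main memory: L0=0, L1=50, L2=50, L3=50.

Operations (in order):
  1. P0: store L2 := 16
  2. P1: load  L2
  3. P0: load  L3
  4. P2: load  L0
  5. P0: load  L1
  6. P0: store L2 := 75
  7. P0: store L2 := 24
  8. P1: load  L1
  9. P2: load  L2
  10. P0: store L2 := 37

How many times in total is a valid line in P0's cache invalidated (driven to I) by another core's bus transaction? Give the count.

1. P0: store L2 := 16  bus=[BusRdX]  L2: P0=M P1=I P2=I  mem[L2]=50
2. P1: load  L2  bus=[BusRd]  L2: P0=O P1=S P2=I  mem[L2]=50
3. P0: load  L3  bus=[BusRd]  L3: P0=E P1=I P2=I  mem[L3]=50
4. P2: load  L0  bus=[BusRd]  L0: P0=I P1=I P2=E  mem[L0]=0
5. P0: load  L1  bus=[BusRd]  L1: P0=E P1=I P2=I  mem[L1]=50
6. P0: store L2 := 75  bus=[BusUpgr]  L2: P0=M P1=I P2=I  mem[L2]=50
7. P0: store L2 := 24  bus=[-]  L2: P0=M P1=I P2=I  mem[L2]=50
8. P1: load  L1  bus=[BusRd]  L1: P0=S P1=S P2=I  mem[L1]=50
9. P2: load  L2  bus=[BusRd]  L2: P0=O P1=I P2=S  mem[L2]=50
10. P0: store L2 := 37  bus=[BusUpgr]  L2: P0=M P1=I P2=I  mem[L2]=50

invalidations = 0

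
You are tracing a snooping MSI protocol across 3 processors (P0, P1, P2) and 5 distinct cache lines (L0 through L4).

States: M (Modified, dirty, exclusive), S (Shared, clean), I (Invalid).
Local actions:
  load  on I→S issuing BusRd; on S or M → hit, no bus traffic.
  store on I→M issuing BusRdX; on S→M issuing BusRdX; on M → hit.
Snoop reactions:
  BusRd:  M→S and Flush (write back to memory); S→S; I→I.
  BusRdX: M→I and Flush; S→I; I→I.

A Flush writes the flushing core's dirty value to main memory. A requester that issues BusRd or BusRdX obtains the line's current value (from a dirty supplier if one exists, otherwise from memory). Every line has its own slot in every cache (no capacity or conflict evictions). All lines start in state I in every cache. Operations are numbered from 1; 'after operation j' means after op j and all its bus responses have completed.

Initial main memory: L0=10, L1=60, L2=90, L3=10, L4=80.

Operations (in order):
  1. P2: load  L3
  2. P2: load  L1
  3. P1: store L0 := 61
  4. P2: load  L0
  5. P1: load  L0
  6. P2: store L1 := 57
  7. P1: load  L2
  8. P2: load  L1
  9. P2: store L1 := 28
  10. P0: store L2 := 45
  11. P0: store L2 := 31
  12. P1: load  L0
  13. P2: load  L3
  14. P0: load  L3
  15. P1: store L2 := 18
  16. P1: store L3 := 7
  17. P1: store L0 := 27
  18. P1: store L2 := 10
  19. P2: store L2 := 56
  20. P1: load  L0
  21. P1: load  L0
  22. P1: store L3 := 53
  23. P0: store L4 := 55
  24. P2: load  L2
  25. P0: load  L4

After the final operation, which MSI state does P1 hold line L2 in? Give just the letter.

1. P2: load  L3  bus=[BusRd]  L3: P0=I P1=I P2=S  mem[L3]=10
2. P2: load  L1  bus=[BusRd]  L1: P0=I P1=I P2=S  mem[L1]=60
3. P1: store L0 := 61  bus=[BusRdX]  L0: P0=I P1=M P2=I  mem[L0]=10
4. P2: load  L0  bus=[BusRd,Flush]  L0: P0=I P1=S P2=S  mem[L0]=61
5. P1: load  L0  bus=[-]  L0: P0=I P1=S P2=S  mem[L0]=61
6. P2: store L1 := 57  bus=[BusRdX]  L1: P0=I P1=I P2=M  mem[L1]=60
7. P1: load  L2  bus=[BusRd]  L2: P0=I P1=S P2=I  mem[L2]=90
8. P2: load  L1  bus=[-]  L1: P0=I P1=I P2=M  mem[L1]=60
9. P2: store L1 := 28  bus=[-]  L1: P0=I P1=I P2=M  mem[L1]=60
10. P0: store L2 := 45  bus=[BusRdX]  L2: P0=M P1=I P2=I  mem[L2]=90
11. P0: store L2 := 31  bus=[-]  L2: P0=M P1=I P2=I  mem[L2]=90
12. P1: load  L0  bus=[-]  L0: P0=I P1=S P2=S  mem[L0]=61
13. P2: load  L3  bus=[-]  L3: P0=I P1=I P2=S  mem[L3]=10
14. P0: load  L3  bus=[BusRd]  L3: P0=S P1=I P2=S  mem[L3]=10
15. P1: store L2 := 18  bus=[BusRdX,Flush]  L2: P0=I P1=M P2=I  mem[L2]=31
16. P1: store L3 := 7  bus=[BusRdX]  L3: P0=I P1=M P2=I  mem[L3]=10
17. P1: store L0 := 27  bus=[BusRdX]  L0: P0=I P1=M P2=I  mem[L0]=61
18. P1: store L2 := 10  bus=[-]  L2: P0=I P1=M P2=I  mem[L2]=31
19. P2: store L2 := 56  bus=[BusRdX,Flush]  L2: P0=I P1=I P2=M  mem[L2]=10
20. P1: load  L0  bus=[-]  L0: P0=I P1=M P2=I  mem[L0]=61
21. P1: load  L0  bus=[-]  L0: P0=I P1=M P2=I  mem[L0]=61
22. P1: store L3 := 53  bus=[-]  L3: P0=I P1=M P2=I  mem[L3]=10
23. P0: store L4 := 55  bus=[BusRdX]  L4: P0=M P1=I P2=I  mem[L4]=80
24. P2: load  L2  bus=[-]  L2: P0=I P1=I P2=M  mem[L2]=10
25. P0: load  L4  bus=[-]  L4: P0=M P1=I P2=I  mem[L4]=80

state = I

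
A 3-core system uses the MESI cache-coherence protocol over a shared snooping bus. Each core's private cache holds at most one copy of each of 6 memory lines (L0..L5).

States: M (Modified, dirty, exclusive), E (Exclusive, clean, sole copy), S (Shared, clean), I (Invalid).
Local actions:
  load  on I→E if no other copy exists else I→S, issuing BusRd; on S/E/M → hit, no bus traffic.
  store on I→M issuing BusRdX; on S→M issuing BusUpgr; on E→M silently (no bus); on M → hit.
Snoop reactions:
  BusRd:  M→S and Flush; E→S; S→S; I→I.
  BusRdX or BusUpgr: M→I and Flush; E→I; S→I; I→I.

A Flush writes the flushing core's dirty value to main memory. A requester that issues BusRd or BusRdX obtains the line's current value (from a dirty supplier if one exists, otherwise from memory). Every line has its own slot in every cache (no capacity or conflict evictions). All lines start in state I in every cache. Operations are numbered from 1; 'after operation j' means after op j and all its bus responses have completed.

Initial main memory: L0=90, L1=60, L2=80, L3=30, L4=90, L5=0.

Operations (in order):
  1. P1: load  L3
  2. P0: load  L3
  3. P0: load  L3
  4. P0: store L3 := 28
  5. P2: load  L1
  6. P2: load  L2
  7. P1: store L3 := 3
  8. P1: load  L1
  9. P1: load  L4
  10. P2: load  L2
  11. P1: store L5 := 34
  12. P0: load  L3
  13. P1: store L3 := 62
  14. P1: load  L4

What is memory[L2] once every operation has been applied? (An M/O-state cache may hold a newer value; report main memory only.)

memory[L2] = 80

[1] P1: load  L3 | P0:I, P1:E(30), P2:I | bus: BusRd
[2] P0: load  L3 | P0:S(30), P1:S(30), P2:I | bus: BusRd
[3] P0: load  L3 | P0:S(30), P1:S(30), P2:I | bus: none
[4] P0: store L3 := 28 | P0:M(28), P1:I, P2:I | bus: BusUpgr
[5] P2: load  L1 | P0:I, P1:I, P2:E(60) | bus: BusRd
[6] P2: load  L2 | P0:I, P1:I, P2:E(80) | bus: BusRd
[7] P1: store L3 := 3 | P0:I, P1:M(3), P2:I | bus: BusRdX,Flush
[8] P1: load  L1 | P0:I, P1:S(60), P2:S(60) | bus: BusRd
[9] P1: load  L4 | P0:I, P1:E(90), P2:I | bus: BusRd
[10] P2: load  L2 | P0:I, P1:I, P2:E(80) | bus: none
[11] P1: store L5 := 34 | P0:I, P1:M(34), P2:I | bus: BusRdX
[12] P0: load  L3 | P0:S(3), P1:S(3), P2:I | bus: BusRd,Flush
[13] P1: store L3 := 62 | P0:I, P1:M(62), P2:I | bus: BusUpgr
[14] P1: load  L4 | P0:I, P1:E(90), P2:I | bus: none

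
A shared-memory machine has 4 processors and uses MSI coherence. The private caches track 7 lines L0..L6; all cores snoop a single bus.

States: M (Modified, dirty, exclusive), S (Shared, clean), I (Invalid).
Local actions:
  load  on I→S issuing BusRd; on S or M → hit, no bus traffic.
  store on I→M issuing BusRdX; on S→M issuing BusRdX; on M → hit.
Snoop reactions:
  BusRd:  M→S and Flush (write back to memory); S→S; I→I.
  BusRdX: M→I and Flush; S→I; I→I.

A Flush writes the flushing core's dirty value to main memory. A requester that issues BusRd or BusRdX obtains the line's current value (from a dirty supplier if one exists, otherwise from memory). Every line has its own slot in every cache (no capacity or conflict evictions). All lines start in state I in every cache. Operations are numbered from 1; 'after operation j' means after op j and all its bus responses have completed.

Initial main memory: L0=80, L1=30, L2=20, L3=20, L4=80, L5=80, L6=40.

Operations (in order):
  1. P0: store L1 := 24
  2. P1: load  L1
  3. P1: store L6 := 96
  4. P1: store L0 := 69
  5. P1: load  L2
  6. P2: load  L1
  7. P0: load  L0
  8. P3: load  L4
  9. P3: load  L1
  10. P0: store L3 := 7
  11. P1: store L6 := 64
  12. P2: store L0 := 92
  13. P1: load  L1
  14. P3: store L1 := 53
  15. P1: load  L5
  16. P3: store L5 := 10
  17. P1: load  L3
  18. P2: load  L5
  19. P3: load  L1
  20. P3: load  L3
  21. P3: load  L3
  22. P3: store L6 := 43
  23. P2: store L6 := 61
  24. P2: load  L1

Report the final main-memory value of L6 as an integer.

memory[L6] = 43

step 1: P0: store L1 := 24  ⟶  MIII  (L1)  txn=BusRdX  M[L1]=30
step 2: P1: load  L1  ⟶  SSII  (L1)  txn=BusRd+Flush  M[L1]=24
step 3: P1: store L6 := 96  ⟶  IMII  (L6)  txn=BusRdX  M[L6]=40
step 4: P1: store L0 := 69  ⟶  IMII  (L0)  txn=BusRdX  M[L0]=80
step 5: P1: load  L2  ⟶  ISII  (L2)  txn=BusRd  M[L2]=20
step 6: P2: load  L1  ⟶  SSSI  (L1)  txn=BusRd  M[L1]=24
step 7: P0: load  L0  ⟶  SSII  (L0)  txn=BusRd+Flush  M[L0]=69
step 8: P3: load  L4  ⟶  IIIS  (L4)  txn=BusRd  M[L4]=80
step 9: P3: load  L1  ⟶  SSSS  (L1)  txn=BusRd  M[L1]=24
step 10: P0: store L3 := 7  ⟶  MIII  (L3)  txn=BusRdX  M[L3]=20
step 11: P1: store L6 := 64  ⟶  IMII  (L6)  txn=∅  M[L6]=40
step 12: P2: store L0 := 92  ⟶  IIMI  (L0)  txn=BusRdX  M[L0]=69
step 13: P1: load  L1  ⟶  SSSS  (L1)  txn=∅  M[L1]=24
step 14: P3: store L1 := 53  ⟶  IIIM  (L1)  txn=BusRdX  M[L1]=24
step 15: P1: load  L5  ⟶  ISII  (L5)  txn=BusRd  M[L5]=80
step 16: P3: store L5 := 10  ⟶  IIIM  (L5)  txn=BusRdX  M[L5]=80
step 17: P1: load  L3  ⟶  SSII  (L3)  txn=BusRd+Flush  M[L3]=7
step 18: P2: load  L5  ⟶  IISS  (L5)  txn=BusRd+Flush  M[L5]=10
step 19: P3: load  L1  ⟶  IIIM  (L1)  txn=∅  M[L1]=24
step 20: P3: load  L3  ⟶  SSIS  (L3)  txn=BusRd  M[L3]=7
step 21: P3: load  L3  ⟶  SSIS  (L3)  txn=∅  M[L3]=7
step 22: P3: store L6 := 43  ⟶  IIIM  (L6)  txn=BusRdX+Flush  M[L6]=64
step 23: P2: store L6 := 61  ⟶  IIMI  (L6)  txn=BusRdX+Flush  M[L6]=43
step 24: P2: load  L1  ⟶  IISS  (L1)  txn=BusRd+Flush  M[L1]=53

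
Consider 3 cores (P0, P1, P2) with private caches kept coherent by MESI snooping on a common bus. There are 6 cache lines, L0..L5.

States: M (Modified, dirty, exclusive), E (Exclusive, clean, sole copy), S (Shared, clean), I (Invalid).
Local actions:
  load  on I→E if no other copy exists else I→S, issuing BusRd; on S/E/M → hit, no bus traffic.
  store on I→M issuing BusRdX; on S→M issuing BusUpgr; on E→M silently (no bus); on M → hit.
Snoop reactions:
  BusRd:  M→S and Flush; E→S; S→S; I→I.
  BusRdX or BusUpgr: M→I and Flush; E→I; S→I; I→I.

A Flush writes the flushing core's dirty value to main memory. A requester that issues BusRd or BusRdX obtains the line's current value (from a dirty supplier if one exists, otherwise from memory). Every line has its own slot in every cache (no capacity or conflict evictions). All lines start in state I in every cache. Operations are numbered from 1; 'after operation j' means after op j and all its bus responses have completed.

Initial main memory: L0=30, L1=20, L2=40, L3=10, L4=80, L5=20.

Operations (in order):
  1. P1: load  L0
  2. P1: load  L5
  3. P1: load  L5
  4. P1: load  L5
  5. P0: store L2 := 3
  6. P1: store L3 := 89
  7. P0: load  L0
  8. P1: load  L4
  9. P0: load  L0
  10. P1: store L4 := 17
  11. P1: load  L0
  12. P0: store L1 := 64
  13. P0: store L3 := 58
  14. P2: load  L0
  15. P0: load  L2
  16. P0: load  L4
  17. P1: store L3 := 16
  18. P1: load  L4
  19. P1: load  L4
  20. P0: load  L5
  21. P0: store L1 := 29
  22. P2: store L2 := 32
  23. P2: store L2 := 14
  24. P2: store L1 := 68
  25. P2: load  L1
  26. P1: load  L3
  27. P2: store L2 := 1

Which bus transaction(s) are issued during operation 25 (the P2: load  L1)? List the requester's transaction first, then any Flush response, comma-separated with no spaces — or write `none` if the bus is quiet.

bus = none

1. P1: load  L0  bus=[BusRd]  L0: P0=I P1=E P2=I  mem[L0]=30
2. P1: load  L5  bus=[BusRd]  L5: P0=I P1=E P2=I  mem[L5]=20
3. P1: load  L5  bus=[-]  L5: P0=I P1=E P2=I  mem[L5]=20
4. P1: load  L5  bus=[-]  L5: P0=I P1=E P2=I  mem[L5]=20
5. P0: store L2 := 3  bus=[BusRdX]  L2: P0=M P1=I P2=I  mem[L2]=40
6. P1: store L3 := 89  bus=[BusRdX]  L3: P0=I P1=M P2=I  mem[L3]=10
7. P0: load  L0  bus=[BusRd]  L0: P0=S P1=S P2=I  mem[L0]=30
8. P1: load  L4  bus=[BusRd]  L4: P0=I P1=E P2=I  mem[L4]=80
9. P0: load  L0  bus=[-]  L0: P0=S P1=S P2=I  mem[L0]=30
10. P1: store L4 := 17  bus=[-]  L4: P0=I P1=M P2=I  mem[L4]=80
11. P1: load  L0  bus=[-]  L0: P0=S P1=S P2=I  mem[L0]=30
12. P0: store L1 := 64  bus=[BusRdX]  L1: P0=M P1=I P2=I  mem[L1]=20
13. P0: store L3 := 58  bus=[BusRdX,Flush]  L3: P0=M P1=I P2=I  mem[L3]=89
14. P2: load  L0  bus=[BusRd]  L0: P0=S P1=S P2=S  mem[L0]=30
15. P0: load  L2  bus=[-]  L2: P0=M P1=I P2=I  mem[L2]=40
16. P0: load  L4  bus=[BusRd,Flush]  L4: P0=S P1=S P2=I  mem[L4]=17
17. P1: store L3 := 16  bus=[BusRdX,Flush]  L3: P0=I P1=M P2=I  mem[L3]=58
18. P1: load  L4  bus=[-]  L4: P0=S P1=S P2=I  mem[L4]=17
19. P1: load  L4  bus=[-]  L4: P0=S P1=S P2=I  mem[L4]=17
20. P0: load  L5  bus=[BusRd]  L5: P0=S P1=S P2=I  mem[L5]=20
21. P0: store L1 := 29  bus=[-]  L1: P0=M P1=I P2=I  mem[L1]=20
22. P2: store L2 := 32  bus=[BusRdX,Flush]  L2: P0=I P1=I P2=M  mem[L2]=3
23. P2: store L2 := 14  bus=[-]  L2: P0=I P1=I P2=M  mem[L2]=3
24. P2: store L1 := 68  bus=[BusRdX,Flush]  L1: P0=I P1=I P2=M  mem[L1]=29
25. P2: load  L1  bus=[-]  L1: P0=I P1=I P2=M  mem[L1]=29
26. P1: load  L3  bus=[-]  L3: P0=I P1=M P2=I  mem[L3]=58
27. P2: store L2 := 1  bus=[-]  L2: P0=I P1=I P2=M  mem[L2]=3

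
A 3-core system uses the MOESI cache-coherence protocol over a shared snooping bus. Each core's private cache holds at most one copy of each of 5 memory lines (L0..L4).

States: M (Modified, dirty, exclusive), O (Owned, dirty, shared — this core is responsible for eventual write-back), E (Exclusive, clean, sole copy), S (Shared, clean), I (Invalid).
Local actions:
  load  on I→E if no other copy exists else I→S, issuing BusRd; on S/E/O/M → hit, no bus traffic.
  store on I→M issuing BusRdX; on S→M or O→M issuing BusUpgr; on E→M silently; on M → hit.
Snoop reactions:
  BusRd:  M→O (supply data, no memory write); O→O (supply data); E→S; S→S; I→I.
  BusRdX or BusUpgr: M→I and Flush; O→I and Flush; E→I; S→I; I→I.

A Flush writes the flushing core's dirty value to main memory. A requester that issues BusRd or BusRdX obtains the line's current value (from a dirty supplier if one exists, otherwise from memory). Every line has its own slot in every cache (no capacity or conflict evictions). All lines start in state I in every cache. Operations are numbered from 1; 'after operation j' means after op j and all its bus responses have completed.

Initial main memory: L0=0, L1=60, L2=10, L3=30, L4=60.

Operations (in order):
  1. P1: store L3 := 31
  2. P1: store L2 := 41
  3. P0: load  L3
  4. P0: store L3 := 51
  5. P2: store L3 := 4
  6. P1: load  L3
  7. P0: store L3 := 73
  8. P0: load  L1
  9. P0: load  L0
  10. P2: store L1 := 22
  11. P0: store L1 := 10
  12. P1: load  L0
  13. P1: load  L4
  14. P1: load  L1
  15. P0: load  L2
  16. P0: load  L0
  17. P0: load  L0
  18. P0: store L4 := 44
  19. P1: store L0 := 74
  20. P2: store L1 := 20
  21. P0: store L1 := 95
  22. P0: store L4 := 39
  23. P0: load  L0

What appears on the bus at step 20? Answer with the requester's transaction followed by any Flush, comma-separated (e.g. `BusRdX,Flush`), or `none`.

[1] P1: store L3 := 31 | P0:I, P1:M(31), P2:I | bus: BusRdX
[2] P1: store L2 := 41 | P0:I, P1:M(41), P2:I | bus: BusRdX
[3] P0: load  L3 | P0:S(31), P1:O(31), P2:I | bus: BusRd
[4] P0: store L3 := 51 | P0:M(51), P1:I, P2:I | bus: BusUpgr,Flush
[5] P2: store L3 := 4 | P0:I, P1:I, P2:M(4) | bus: BusRdX,Flush
[6] P1: load  L3 | P0:I, P1:S(4), P2:O(4) | bus: BusRd
[7] P0: store L3 := 73 | P0:M(73), P1:I, P2:I | bus: BusRdX,Flush
[8] P0: load  L1 | P0:E(60), P1:I, P2:I | bus: BusRd
[9] P0: load  L0 | P0:E(0), P1:I, P2:I | bus: BusRd
[10] P2: store L1 := 22 | P0:I, P1:I, P2:M(22) | bus: BusRdX
[11] P0: store L1 := 10 | P0:M(10), P1:I, P2:I | bus: BusRdX,Flush
[12] P1: load  L0 | P0:S(0), P1:S(0), P2:I | bus: BusRd
[13] P1: load  L4 | P0:I, P1:E(60), P2:I | bus: BusRd
[14] P1: load  L1 | P0:O(10), P1:S(10), P2:I | bus: BusRd
[15] P0: load  L2 | P0:S(41), P1:O(41), P2:I | bus: BusRd
[16] P0: load  L0 | P0:S(0), P1:S(0), P2:I | bus: none
[17] P0: load  L0 | P0:S(0), P1:S(0), P2:I | bus: none
[18] P0: store L4 := 44 | P0:M(44), P1:I, P2:I | bus: BusRdX
[19] P1: store L0 := 74 | P0:I, P1:M(74), P2:I | bus: BusUpgr
[20] P2: store L1 := 20 | P0:I, P1:I, P2:M(20) | bus: BusRdX,Flush
[21] P0: store L1 := 95 | P0:M(95), P1:I, P2:I | bus: BusRdX,Flush
[22] P0: store L4 := 39 | P0:M(39), P1:I, P2:I | bus: none
[23] P0: load  L0 | P0:S(74), P1:O(74), P2:I | bus: BusRd

bus = BusRdX,Flush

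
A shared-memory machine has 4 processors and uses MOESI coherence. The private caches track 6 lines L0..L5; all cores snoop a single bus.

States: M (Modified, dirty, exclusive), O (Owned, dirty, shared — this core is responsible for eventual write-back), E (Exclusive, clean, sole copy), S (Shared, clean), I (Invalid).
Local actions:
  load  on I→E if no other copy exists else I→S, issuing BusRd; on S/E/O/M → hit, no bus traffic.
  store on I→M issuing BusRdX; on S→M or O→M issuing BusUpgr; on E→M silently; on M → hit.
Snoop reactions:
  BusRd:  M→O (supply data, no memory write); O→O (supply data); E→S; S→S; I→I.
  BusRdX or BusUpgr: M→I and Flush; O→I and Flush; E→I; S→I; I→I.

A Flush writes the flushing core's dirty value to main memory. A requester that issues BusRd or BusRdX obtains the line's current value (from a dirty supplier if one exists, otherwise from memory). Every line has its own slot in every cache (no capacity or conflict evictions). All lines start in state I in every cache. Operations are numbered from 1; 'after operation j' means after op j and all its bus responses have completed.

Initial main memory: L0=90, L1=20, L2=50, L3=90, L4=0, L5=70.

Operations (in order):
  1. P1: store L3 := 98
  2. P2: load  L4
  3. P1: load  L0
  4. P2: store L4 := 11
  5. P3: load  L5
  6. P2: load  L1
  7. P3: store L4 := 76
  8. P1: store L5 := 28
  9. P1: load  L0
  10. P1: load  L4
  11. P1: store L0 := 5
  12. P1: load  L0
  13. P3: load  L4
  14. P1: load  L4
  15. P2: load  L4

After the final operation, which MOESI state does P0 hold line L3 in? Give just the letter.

state = I

[1] P1: store L3 := 98 | P0:I, P1:M(98), P2:I, P3:I | bus: BusRdX
[2] P2: load  L4 | P0:I, P1:I, P2:E(0), P3:I | bus: BusRd
[3] P1: load  L0 | P0:I, P1:E(90), P2:I, P3:I | bus: BusRd
[4] P2: store L4 := 11 | P0:I, P1:I, P2:M(11), P3:I | bus: none
[5] P3: load  L5 | P0:I, P1:I, P2:I, P3:E(70) | bus: BusRd
[6] P2: load  L1 | P0:I, P1:I, P2:E(20), P3:I | bus: BusRd
[7] P3: store L4 := 76 | P0:I, P1:I, P2:I, P3:M(76) | bus: BusRdX,Flush
[8] P1: store L5 := 28 | P0:I, P1:M(28), P2:I, P3:I | bus: BusRdX
[9] P1: load  L0 | P0:I, P1:E(90), P2:I, P3:I | bus: none
[10] P1: load  L4 | P0:I, P1:S(76), P2:I, P3:O(76) | bus: BusRd
[11] P1: store L0 := 5 | P0:I, P1:M(5), P2:I, P3:I | bus: none
[12] P1: load  L0 | P0:I, P1:M(5), P2:I, P3:I | bus: none
[13] P3: load  L4 | P0:I, P1:S(76), P2:I, P3:O(76) | bus: none
[14] P1: load  L4 | P0:I, P1:S(76), P2:I, P3:O(76) | bus: none
[15] P2: load  L4 | P0:I, P1:S(76), P2:S(76), P3:O(76) | bus: BusRd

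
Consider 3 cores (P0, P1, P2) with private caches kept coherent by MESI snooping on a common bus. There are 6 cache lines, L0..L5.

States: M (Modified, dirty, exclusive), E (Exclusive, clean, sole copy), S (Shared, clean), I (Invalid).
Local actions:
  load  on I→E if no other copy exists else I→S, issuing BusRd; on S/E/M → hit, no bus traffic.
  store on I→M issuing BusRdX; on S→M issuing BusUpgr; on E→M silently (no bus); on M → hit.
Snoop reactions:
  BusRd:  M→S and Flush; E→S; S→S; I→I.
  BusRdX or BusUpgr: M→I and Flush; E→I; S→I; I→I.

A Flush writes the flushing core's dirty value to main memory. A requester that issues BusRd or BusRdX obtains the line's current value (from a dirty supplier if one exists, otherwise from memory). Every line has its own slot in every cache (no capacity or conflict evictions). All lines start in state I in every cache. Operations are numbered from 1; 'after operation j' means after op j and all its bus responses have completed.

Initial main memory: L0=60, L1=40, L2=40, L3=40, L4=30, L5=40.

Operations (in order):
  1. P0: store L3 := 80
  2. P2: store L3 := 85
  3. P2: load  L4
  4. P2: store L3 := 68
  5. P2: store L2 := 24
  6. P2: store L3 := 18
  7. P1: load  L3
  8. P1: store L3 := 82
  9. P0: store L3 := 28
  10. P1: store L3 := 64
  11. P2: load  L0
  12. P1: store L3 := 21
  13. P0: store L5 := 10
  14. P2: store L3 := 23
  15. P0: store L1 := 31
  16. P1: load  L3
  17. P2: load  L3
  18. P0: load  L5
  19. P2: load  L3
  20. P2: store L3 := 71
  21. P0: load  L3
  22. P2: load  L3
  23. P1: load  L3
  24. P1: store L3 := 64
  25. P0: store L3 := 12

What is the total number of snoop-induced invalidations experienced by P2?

invalidations = 2

1. P0: store L3 := 80  bus=[BusRdX]  L3: P0=M P1=I P2=I  mem[L3]=40
2. P2: store L3 := 85  bus=[BusRdX,Flush]  L3: P0=I P1=I P2=M  mem[L3]=80
3. P2: load  L4  bus=[BusRd]  L4: P0=I P1=I P2=E  mem[L4]=30
4. P2: store L3 := 68  bus=[-]  L3: P0=I P1=I P2=M  mem[L3]=80
5. P2: store L2 := 24  bus=[BusRdX]  L2: P0=I P1=I P2=M  mem[L2]=40
6. P2: store L3 := 18  bus=[-]  L3: P0=I P1=I P2=M  mem[L3]=80
7. P1: load  L3  bus=[BusRd,Flush]  L3: P0=I P1=S P2=S  mem[L3]=18
8. P1: store L3 := 82  bus=[BusUpgr]  L3: P0=I P1=M P2=I  mem[L3]=18
9. P0: store L3 := 28  bus=[BusRdX,Flush]  L3: P0=M P1=I P2=I  mem[L3]=82
10. P1: store L3 := 64  bus=[BusRdX,Flush]  L3: P0=I P1=M P2=I  mem[L3]=28
11. P2: load  L0  bus=[BusRd]  L0: P0=I P1=I P2=E  mem[L0]=60
12. P1: store L3 := 21  bus=[-]  L3: P0=I P1=M P2=I  mem[L3]=28
13. P0: store L5 := 10  bus=[BusRdX]  L5: P0=M P1=I P2=I  mem[L5]=40
14. P2: store L3 := 23  bus=[BusRdX,Flush]  L3: P0=I P1=I P2=M  mem[L3]=21
15. P0: store L1 := 31  bus=[BusRdX]  L1: P0=M P1=I P2=I  mem[L1]=40
16. P1: load  L3  bus=[BusRd,Flush]  L3: P0=I P1=S P2=S  mem[L3]=23
17. P2: load  L3  bus=[-]  L3: P0=I P1=S P2=S  mem[L3]=23
18. P0: load  L5  bus=[-]  L5: P0=M P1=I P2=I  mem[L5]=40
19. P2: load  L3  bus=[-]  L3: P0=I P1=S P2=S  mem[L3]=23
20. P2: store L3 := 71  bus=[BusUpgr]  L3: P0=I P1=I P2=M  mem[L3]=23
21. P0: load  L3  bus=[BusRd,Flush]  L3: P0=S P1=I P2=S  mem[L3]=71
22. P2: load  L3  bus=[-]  L3: P0=S P1=I P2=S  mem[L3]=71
23. P1: load  L3  bus=[BusRd]  L3: P0=S P1=S P2=S  mem[L3]=71
24. P1: store L3 := 64  bus=[BusUpgr]  L3: P0=I P1=M P2=I  mem[L3]=71
25. P0: store L3 := 12  bus=[BusRdX,Flush]  L3: P0=M P1=I P2=I  mem[L3]=64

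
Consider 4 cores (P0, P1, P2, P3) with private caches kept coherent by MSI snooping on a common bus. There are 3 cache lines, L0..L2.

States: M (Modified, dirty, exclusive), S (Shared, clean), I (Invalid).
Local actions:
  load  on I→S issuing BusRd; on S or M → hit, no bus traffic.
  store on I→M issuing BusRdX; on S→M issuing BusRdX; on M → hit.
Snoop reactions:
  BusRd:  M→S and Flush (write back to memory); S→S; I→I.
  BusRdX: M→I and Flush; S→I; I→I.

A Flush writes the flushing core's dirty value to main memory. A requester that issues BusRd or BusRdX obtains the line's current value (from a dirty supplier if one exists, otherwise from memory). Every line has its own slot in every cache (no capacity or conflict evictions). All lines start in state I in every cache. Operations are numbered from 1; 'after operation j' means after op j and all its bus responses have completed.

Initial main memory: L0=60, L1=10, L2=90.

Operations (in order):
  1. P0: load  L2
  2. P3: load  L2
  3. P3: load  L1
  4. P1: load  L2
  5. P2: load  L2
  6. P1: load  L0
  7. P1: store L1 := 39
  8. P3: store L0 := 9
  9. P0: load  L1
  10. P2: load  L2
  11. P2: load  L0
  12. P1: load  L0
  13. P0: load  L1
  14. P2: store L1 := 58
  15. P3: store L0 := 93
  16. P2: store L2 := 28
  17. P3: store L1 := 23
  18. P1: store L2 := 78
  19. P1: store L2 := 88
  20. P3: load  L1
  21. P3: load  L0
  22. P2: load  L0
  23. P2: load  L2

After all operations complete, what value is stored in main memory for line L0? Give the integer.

1. P0: load  L2  bus=[BusRd]  L2: P0=S P1=I P2=I P3=I  mem[L2]=90
2. P3: load  L2  bus=[BusRd]  L2: P0=S P1=I P2=I P3=S  mem[L2]=90
3. P3: load  L1  bus=[BusRd]  L1: P0=I P1=I P2=I P3=S  mem[L1]=10
4. P1: load  L2  bus=[BusRd]  L2: P0=S P1=S P2=I P3=S  mem[L2]=90
5. P2: load  L2  bus=[BusRd]  L2: P0=S P1=S P2=S P3=S  mem[L2]=90
6. P1: load  L0  bus=[BusRd]  L0: P0=I P1=S P2=I P3=I  mem[L0]=60
7. P1: store L1 := 39  bus=[BusRdX]  L1: P0=I P1=M P2=I P3=I  mem[L1]=10
8. P3: store L0 := 9  bus=[BusRdX]  L0: P0=I P1=I P2=I P3=M  mem[L0]=60
9. P0: load  L1  bus=[BusRd,Flush]  L1: P0=S P1=S P2=I P3=I  mem[L1]=39
10. P2: load  L2  bus=[-]  L2: P0=S P1=S P2=S P3=S  mem[L2]=90
11. P2: load  L0  bus=[BusRd,Flush]  L0: P0=I P1=I P2=S P3=S  mem[L0]=9
12. P1: load  L0  bus=[BusRd]  L0: P0=I P1=S P2=S P3=S  mem[L0]=9
13. P0: load  L1  bus=[-]  L1: P0=S P1=S P2=I P3=I  mem[L1]=39
14. P2: store L1 := 58  bus=[BusRdX]  L1: P0=I P1=I P2=M P3=I  mem[L1]=39
15. P3: store L0 := 93  bus=[BusRdX]  L0: P0=I P1=I P2=I P3=M  mem[L0]=9
16. P2: store L2 := 28  bus=[BusRdX]  L2: P0=I P1=I P2=M P3=I  mem[L2]=90
17. P3: store L1 := 23  bus=[BusRdX,Flush]  L1: P0=I P1=I P2=I P3=M  mem[L1]=58
18. P1: store L2 := 78  bus=[BusRdX,Flush]  L2: P0=I P1=M P2=I P3=I  mem[L2]=28
19. P1: store L2 := 88  bus=[-]  L2: P0=I P1=M P2=I P3=I  mem[L2]=28
20. P3: load  L1  bus=[-]  L1: P0=I P1=I P2=I P3=M  mem[L1]=58
21. P3: load  L0  bus=[-]  L0: P0=I P1=I P2=I P3=M  mem[L0]=9
22. P2: load  L0  bus=[BusRd,Flush]  L0: P0=I P1=I P2=S P3=S  mem[L0]=93
23. P2: load  L2  bus=[BusRd,Flush]  L2: P0=I P1=S P2=S P3=I  mem[L2]=88

memory[L0] = 93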